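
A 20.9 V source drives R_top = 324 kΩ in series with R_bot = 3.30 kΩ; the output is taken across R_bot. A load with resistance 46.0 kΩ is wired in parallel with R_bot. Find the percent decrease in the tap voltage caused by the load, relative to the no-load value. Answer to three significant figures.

The divider's output (Thévenin) resistance is R_top‖R_bot = 3.267 kΩ.
Fractional drop under load = R_th/(R_th + R_L) = 3.267 / (3.267 + 46.0) = 0.06631.
So the output falls by 6.63 %.

6.63 %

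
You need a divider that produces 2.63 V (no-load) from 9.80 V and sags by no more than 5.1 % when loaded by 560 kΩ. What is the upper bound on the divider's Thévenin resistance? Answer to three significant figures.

R_th ≤ 30.1 kΩ

Loading drop = R_th/(R_th + R_L) ≤ 0.0510, so R_th ≤ R_L · ε/(1−ε) = 560 kΩ × 0.0510/0.9490 = 30.1 kΩ.
(Any R1, R2 with R2/(R1+R2) = 0.268 and R1‖R2 ≤ 30.1 kΩ will meet the spec.)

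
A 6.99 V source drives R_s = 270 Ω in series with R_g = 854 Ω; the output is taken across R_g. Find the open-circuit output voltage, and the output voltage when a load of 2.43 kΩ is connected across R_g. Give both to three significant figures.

Unloaded: 5.31 V; loaded: 4.90 V

Open-circuit: V = 6.99 × 854/(270 + 854) = 5.31 V.
With the load, R_g becomes R_g‖R_L = 631.9 Ω, so V = 6.99 × 631.9/901.9 = 4.90 V.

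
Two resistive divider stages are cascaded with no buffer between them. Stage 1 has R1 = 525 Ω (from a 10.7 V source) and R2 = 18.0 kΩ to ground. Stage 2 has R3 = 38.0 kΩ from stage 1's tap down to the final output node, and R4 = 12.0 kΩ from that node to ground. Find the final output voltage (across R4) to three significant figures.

Stage 2 presents R3+R4 = 50000 Ω as a load on stage 1's tap.
Stage 1's lower leg becomes R2‖(R3+R4) = 13240 Ω, so V_mid = 10.7 × 13240/13760 = 10.29 V.
Stage 2 is itself unloaded: V_out = V_mid × R4/(R3+R4) = 10.29 × 12000/50000 = 2.47 V.

V_out ≈ 2.47 V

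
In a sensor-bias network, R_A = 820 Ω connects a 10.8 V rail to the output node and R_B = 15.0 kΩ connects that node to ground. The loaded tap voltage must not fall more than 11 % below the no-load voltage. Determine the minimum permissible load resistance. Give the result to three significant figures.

R_L(min) ≈ 6.29 kΩ

Output resistance R_th = R_A‖R_B = (820 × 15000)/15820 = 777.5 Ω.
The fractional drop is R_th/(R_th + R_L); requiring this ≤ 0.110 gives R_L ≥ R_th(1/0.110 − 1) = 777.5 × 8.091 = 6.29 kΩ.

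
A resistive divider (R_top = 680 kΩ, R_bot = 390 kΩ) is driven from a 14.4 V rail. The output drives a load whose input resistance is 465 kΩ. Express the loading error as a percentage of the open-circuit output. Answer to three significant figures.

The divider's output (Thévenin) resistance is R_top‖R_bot = 247.9 kΩ.
Fractional drop under load = R_th/(R_th + R_L) = 247.9 / (247.9 + 465) = 0.3477.
So the output falls by 34.8 %.

34.8 %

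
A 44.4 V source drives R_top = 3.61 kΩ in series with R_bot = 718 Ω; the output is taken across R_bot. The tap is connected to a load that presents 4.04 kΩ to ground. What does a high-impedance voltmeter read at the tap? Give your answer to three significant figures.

The load sits in parallel with R_bot: R_bot‖R_L = (718 × 4040) / (718 + 4040) = 609.7 Ω.
V_out = 44.4 × 609.7 / (3610 + 609.7) = 44.4 × 609.7/4220 = 6.41 V.

V_out ≈ 6.41 V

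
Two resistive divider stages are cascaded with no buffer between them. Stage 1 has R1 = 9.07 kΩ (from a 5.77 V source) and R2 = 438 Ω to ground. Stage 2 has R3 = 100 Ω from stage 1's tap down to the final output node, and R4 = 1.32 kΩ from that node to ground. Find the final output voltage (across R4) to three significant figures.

V_out ≈ 0.191 V

Stage 2 presents R3+R4 = 1420 Ω as a load on stage 1's tap.
Stage 1's lower leg becomes R2‖(R3+R4) = 334.7 Ω, so V_mid = 5.77 × 334.7/9405 = 0.2054 V.
Stage 2 is itself unloaded: V_out = V_mid × R4/(R3+R4) = 0.2054 × 1320/1420 = 0.191 V.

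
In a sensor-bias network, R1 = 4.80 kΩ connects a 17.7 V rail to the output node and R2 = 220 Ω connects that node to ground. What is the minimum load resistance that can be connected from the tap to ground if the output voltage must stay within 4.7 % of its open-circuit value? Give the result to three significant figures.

Output resistance R_th = R1‖R2 = (4800 × 220)/5020 = 210.4 Ω.
The fractional drop is R_th/(R_th + R_L); requiring this ≤ 0.0470 gives R_L ≥ R_th(1/0.0470 − 1) = 210.4 × 20.28 = 4.27 kΩ.

R_L(min) ≈ 4.27 kΩ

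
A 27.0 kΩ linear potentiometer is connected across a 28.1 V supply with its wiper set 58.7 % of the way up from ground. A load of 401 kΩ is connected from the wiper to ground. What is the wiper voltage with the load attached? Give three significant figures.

V ≈ 16.2 V

The wiper splits the pot into (1−α)R = 11.15 kΩ above and αR = 15.85 kΩ below.
Lower section ‖ load = 15.25 kΩ.
V_wiper = 28.1 × 15.25/(11.15 + 15.25) = 16.2 V.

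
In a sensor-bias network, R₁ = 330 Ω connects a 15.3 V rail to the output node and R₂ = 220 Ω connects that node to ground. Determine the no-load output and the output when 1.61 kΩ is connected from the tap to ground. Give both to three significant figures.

Unloaded: 6.12 V; loaded: 5.66 V

Open-circuit: V = 15.3 × 220/(330 + 220) = 6.12 V.
With the load, R₂ becomes R₂‖R_L = 193.6 Ω, so V = 15.3 × 193.6/523.6 = 5.66 V.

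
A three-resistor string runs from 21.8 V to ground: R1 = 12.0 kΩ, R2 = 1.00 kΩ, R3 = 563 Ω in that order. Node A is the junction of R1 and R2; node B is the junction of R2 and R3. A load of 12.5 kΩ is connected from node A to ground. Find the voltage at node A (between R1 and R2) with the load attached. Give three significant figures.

V ≈ 2.26 V

Below node A the series string R2+R3 = 1563 Ω sits in parallel with the 12500 Ω load: 1389 Ω.
V_A = 21.8 × 1389/(12000 + 1389) = 2.26 V.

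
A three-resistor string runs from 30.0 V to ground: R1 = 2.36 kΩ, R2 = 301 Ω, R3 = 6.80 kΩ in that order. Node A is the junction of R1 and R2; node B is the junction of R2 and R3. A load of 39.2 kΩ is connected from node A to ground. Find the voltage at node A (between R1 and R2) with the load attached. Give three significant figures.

Below node A the series string R2+R3 = 7101 Ω sits in parallel with the 39200 Ω load: 6012 Ω.
V_A = 30.0 × 6012/(2360 + 6012) = 21.5 V.

V ≈ 21.5 V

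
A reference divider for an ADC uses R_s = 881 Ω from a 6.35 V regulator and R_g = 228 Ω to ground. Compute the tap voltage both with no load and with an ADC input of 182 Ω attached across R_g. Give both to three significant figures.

Open-circuit: V = 6.35 × 228/(881 + 228) = 1.31 V.
With the load, R_g becomes R_g‖R_L = 101.2 Ω, so V = 6.35 × 101.2/982.2 = 0.654 V.

Unloaded: 1.31 V; loaded: 0.654 V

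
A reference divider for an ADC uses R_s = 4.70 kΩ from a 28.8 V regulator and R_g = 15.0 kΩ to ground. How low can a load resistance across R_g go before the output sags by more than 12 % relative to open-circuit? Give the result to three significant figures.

R_L(min) ≈ 26.2 kΩ

Output resistance R_th = R_s‖R_g = (4.70 × 15.0)/19.70 = 3.579 kΩ.
The fractional drop is R_th/(R_th + R_L); requiring this ≤ 0.120 gives R_L ≥ R_th(1/0.120 − 1) = 3.579 × 7.333 = 26.2 kΩ.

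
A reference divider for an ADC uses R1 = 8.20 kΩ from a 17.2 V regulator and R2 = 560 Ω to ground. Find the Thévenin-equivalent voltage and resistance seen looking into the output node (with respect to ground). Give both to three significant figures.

V_th = 1.10 V, R_th = 524 Ω

V_th is the open-circuit tap voltage: 17.2 × 560/(8200 + 560) = 1.10 V.
With the supply zeroed, R1 and R2 appear in parallel from the tap: R_th = R1‖R2 = (8200 × 560)/8760 = 524 Ω.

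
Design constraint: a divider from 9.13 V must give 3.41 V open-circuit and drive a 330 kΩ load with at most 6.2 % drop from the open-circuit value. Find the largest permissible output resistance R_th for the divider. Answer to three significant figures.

Loading drop = R_th/(R_th + R_L) ≤ 0.0620, so R_th ≤ R_L · ε/(1−ε) = 330 kΩ × 0.0620/0.9380 = 21.8 kΩ.
(Any R1, R2 with R2/(R1+R2) = 0.373 and R1‖R2 ≤ 21.8 kΩ will meet the spec.)

R_th ≤ 21.8 kΩ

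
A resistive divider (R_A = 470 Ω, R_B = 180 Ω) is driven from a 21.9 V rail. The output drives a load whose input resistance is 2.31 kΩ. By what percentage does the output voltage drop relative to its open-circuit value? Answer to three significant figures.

The divider's output (Thévenin) resistance is R_A‖R_B = 130.2 Ω.
Fractional drop under load = R_th/(R_th + R_L) = 130.2 / (130.2 + 2310) = 0.05334.
So the output falls by 5.33 %.

5.33 %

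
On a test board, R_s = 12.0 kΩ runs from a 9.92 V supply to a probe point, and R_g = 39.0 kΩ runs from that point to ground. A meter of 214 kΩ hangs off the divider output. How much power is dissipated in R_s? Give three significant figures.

Total resistance from the source is R_s + (R_g‖R_L) = 44.99 kΩ, so I = 9.92/44.99 kΩ = 0.2205 mA.
P = I²·R_s = (0.2205 mA)² × 12.0 kΩ = 0.583 mW.

P ≈ 0.583 mW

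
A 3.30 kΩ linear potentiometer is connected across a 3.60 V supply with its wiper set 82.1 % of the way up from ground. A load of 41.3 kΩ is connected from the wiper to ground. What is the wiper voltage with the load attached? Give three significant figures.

V ≈ 2.92 V

The wiper splits the pot into (1−α)R = 590.7 Ω above and αR = 2709 Ω below.
Lower section ‖ load = 2543 Ω.
V_wiper = 3.60 × 2543/(590.7 + 2543) = 2.92 V.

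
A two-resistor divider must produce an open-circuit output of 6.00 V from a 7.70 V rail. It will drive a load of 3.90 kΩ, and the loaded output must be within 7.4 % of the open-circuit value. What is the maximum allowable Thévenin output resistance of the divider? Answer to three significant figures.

R_th ≤ 312 Ω

Loading drop = R_th/(R_th + R_L) ≤ 0.0740, so R_th ≤ R_L · ε/(1−ε) = 3.90 kΩ × 0.0740/0.9260 = 312 Ω.
(Any R1, R2 with R2/(R1+R2) = 0.779 and R1‖R2 ≤ 312 Ω will meet the spec.)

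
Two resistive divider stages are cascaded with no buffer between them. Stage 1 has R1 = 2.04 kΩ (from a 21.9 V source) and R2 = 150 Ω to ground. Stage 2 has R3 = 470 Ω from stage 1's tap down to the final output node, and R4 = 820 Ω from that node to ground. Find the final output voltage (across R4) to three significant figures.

Stage 2 presents R3+R4 = 1290 Ω as a load on stage 1's tap.
Stage 1's lower leg becomes R2‖(R3+R4) = 134.4 Ω, so V_mid = 21.9 × 134.4/2174 = 1.353 V.
Stage 2 is itself unloaded: V_out = V_mid × R4/(R3+R4) = 1.353 × 820/1290 = 0.860 V.

V_out ≈ 0.860 V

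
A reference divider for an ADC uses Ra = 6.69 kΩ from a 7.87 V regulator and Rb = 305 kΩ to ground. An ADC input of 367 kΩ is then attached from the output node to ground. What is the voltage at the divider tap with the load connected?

V_out ≈ 7.57 V

The load sits in parallel with Rb: Rb‖R_L = (305 × 367) / (305 + 367) = 166.6 kΩ.
V_out = 7.87 × 166.6 / (6.69 + 166.6) = 7.87 × 166.6/173.3 = 7.57 V.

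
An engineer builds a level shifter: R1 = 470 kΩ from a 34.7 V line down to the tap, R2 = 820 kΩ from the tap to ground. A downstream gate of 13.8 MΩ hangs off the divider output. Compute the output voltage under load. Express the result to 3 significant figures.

V_out ≈ 21.6 V

The load sits in parallel with R2: R2‖R_L = (820 × 13800) / (820 + 13800) = 774.0 kΩ.
V_out = 34.7 × 774.0 / (470 + 774.0) = 34.7 × 774.0/1244 = 21.6 V.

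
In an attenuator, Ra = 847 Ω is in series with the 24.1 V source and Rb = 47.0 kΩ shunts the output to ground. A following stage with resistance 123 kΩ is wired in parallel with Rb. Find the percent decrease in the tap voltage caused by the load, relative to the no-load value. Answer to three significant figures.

The divider's output (Thévenin) resistance is Ra‖Rb = 832.0 Ω.
Fractional drop under load = R_th/(R_th + R_L) = 832.0 / (832.0 + 123000) = 0.006719.
So the output falls by 0.672 %.

0.672 %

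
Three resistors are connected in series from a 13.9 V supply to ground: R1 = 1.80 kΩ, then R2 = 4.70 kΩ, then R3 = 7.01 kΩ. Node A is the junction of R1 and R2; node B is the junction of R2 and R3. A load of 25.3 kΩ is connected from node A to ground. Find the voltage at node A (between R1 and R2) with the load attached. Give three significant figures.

V ≈ 11.3 V

Below node A the series string R2+R3 = 11.71 kΩ sits in parallel with the 25.3 kΩ load: 8.005 kΩ.
V_A = 13.9 × 8.005/(1.80 + 8.005) = 11.3 V.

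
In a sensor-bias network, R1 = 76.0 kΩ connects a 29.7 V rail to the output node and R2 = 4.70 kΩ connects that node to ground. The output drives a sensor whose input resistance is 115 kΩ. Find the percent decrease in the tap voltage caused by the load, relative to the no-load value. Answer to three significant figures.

The divider's output (Thévenin) resistance is R1‖R2 = 4.426 kΩ.
Fractional drop under load = R_th/(R_th + R_L) = 4.426 / (4.426 + 115) = 0.03706.
So the output falls by 3.71 %.

3.71 %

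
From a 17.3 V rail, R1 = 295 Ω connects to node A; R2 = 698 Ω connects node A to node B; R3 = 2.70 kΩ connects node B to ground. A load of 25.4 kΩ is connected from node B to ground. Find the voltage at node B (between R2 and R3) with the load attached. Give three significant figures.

V ≈ 12.3 V

At node B, R3 is in parallel with the load: R3‖R_L = 2441 Ω.
Below node A the resistance is R2 + (R3‖R_L) = 3139 Ω, so V_A = 17.3 × 3139/3434 = 15.81 V.
Then V_B = V_A × (R3‖R_L)/(R2 + R3‖R_L) = 15.81 × 2441/3139 = 12.3 V.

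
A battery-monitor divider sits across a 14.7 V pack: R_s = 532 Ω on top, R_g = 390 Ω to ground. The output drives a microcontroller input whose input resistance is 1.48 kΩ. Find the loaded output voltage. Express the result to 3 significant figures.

The load sits in parallel with R_g: R_g‖R_L = (390 × 1480) / (390 + 1480) = 308.7 Ω.
V_out = 14.7 × 308.7 / (532 + 308.7) = 14.7 × 308.7/840.7 = 5.40 V.

V_out ≈ 5.40 V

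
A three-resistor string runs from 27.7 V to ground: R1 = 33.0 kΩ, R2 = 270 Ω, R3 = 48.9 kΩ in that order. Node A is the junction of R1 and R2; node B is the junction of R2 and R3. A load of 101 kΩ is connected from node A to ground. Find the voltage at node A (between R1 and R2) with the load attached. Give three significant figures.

V ≈ 13.9 V

Below node A the series string R2+R3 = 49170 Ω sits in parallel with the 101000 Ω load: 33070 Ω.
V_A = 27.7 × 33070/(33000 + 33070) = 13.9 V.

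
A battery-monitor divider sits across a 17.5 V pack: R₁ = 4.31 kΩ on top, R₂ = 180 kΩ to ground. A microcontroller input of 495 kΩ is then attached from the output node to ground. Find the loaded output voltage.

The load sits in parallel with R₂: R₂‖R_L = (180 × 495) / (180 + 495) = 132.0 kΩ.
V_out = 17.5 × 132.0 / (4.31 + 132.0) = 17.5 × 132.0/136.3 = 16.9 V.

V_out ≈ 16.9 V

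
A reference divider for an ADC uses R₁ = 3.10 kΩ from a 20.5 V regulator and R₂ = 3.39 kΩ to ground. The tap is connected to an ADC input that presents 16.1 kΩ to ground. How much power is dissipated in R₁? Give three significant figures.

P ≈ 37.4 mW

Total resistance from the source is R₁ + (R₂‖R_L) = 5.900 kΩ, so I = 20.5/5.900 kΩ = 3.474 mA.
P = I²·R₁ = (3.474 mA)² × 3.10 kΩ = 37.4 mW.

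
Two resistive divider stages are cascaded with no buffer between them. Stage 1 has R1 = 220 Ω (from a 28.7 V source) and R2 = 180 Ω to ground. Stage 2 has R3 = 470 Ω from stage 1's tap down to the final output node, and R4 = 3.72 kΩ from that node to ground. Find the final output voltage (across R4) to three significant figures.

Stage 2 presents R3+R4 = 4190 Ω as a load on stage 1's tap.
Stage 1's lower leg becomes R2‖(R3+R4) = 172.6 Ω, so V_mid = 28.7 × 172.6/392.6 = 12.62 V.
Stage 2 is itself unloaded: V_out = V_mid × R4/(R3+R4) = 12.62 × 3720/4190 = 11.2 V.

V_out ≈ 11.2 V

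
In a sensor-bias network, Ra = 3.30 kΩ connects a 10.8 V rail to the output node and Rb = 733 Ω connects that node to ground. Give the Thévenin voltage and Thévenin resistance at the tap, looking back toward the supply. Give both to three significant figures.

V_th is the open-circuit tap voltage: 10.8 × 733/(3300 + 733) = 1.96 V.
With the supply zeroed, Ra and Rb appear in parallel from the tap: R_th = Ra‖Rb = (3300 × 733)/4033 = 600 Ω.

V_th = 1.96 V, R_th = 600 Ω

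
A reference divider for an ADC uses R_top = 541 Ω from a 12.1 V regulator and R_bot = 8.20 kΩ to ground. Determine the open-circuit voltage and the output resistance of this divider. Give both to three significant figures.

V_th = 11.4 V, R_th = 508 Ω

V_th is the open-circuit tap voltage: 12.1 × 8200/(541 + 8200) = 11.4 V.
With the supply zeroed, R_top and R_bot appear in parallel from the tap: R_th = R_top‖R_bot = (541 × 8200)/8741 = 508 Ω.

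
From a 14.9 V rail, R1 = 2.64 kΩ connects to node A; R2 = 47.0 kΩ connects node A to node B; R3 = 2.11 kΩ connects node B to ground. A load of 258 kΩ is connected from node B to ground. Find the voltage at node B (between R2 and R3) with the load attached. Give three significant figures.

V ≈ 0.603 V

At node B, R3 is in parallel with the load: R3‖R_L = 2.093 kΩ.
Below node A the resistance is R2 + (R3‖R_L) = 49.09 kΩ, so V_A = 14.9 × 49.09/51.73 = 14.14 V.
Then V_B = V_A × (R3‖R_L)/(R2 + R3‖R_L) = 14.14 × 2.093/49.09 = 0.603 V.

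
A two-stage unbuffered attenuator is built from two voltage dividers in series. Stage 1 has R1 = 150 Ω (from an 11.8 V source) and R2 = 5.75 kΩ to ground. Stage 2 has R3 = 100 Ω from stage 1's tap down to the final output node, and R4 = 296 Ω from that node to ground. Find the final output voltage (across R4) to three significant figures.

Stage 2 presents R3+R4 = 396.0 Ω as a load on stage 1's tap.
Stage 1's lower leg becomes R2‖(R3+R4) = 370.5 Ω, so V_mid = 11.8 × 370.5/520.5 = 8.399 V.
Stage 2 is itself unloaded: V_out = V_mid × R4/(R3+R4) = 8.399 × 296/396.0 = 6.28 V.

V_out ≈ 6.28 V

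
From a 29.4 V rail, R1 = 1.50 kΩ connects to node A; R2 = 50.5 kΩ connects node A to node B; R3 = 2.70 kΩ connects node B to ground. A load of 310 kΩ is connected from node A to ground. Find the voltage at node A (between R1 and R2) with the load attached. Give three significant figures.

Below node A the series string R2+R3 = 53.20 kΩ sits in parallel with the 310 kΩ load: 45.41 kΩ.
V_A = 29.4 × 45.41/(1.50 + 45.41) = 28.5 V.

V ≈ 28.5 V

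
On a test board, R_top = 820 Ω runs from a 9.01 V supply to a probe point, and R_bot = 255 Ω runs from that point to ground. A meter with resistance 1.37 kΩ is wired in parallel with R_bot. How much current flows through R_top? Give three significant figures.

I ≈ 8.71 mA

R_bot‖R_L = 215.0 Ω, so the source sees R_top + R_bot‖R_L = 1035 Ω.
I = 9.01 V / 1035 Ω = 8.71 mA.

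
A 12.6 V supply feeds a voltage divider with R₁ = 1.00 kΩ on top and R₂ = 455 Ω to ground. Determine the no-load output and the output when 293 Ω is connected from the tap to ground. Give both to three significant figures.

Unloaded: 3.94 V; loaded: 1.91 V

Open-circuit: V = 12.6 × 455/(1000 + 455) = 3.94 V.
With the load, R₂ becomes R₂‖R_L = 178.2 Ω, so V = 12.6 × 178.2/1178 = 1.91 V.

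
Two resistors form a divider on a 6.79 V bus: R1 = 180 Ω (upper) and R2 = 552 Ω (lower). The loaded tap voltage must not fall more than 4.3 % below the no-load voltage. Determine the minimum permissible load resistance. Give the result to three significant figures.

R_L(min) ≈ 3.02 kΩ

Output resistance R_th = R1‖R2 = (180 × 552)/732.0 = 135.7 Ω.
The fractional drop is R_th/(R_th + R_L); requiring this ≤ 0.0430 gives R_L ≥ R_th(1/0.0430 − 1) = 135.7 × 22.26 = 3.02 kΩ.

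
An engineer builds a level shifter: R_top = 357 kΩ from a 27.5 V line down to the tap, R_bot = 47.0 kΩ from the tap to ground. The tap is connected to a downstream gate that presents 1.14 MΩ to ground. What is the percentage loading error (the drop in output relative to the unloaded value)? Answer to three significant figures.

The divider's output (Thévenin) resistance is R_top‖R_bot = 41.53 kΩ.
Fractional drop under load = R_th/(R_th + R_L) = 41.53 / (41.53 + 1140) = 0.03515.
So the output falls by 3.52 %.

3.52 %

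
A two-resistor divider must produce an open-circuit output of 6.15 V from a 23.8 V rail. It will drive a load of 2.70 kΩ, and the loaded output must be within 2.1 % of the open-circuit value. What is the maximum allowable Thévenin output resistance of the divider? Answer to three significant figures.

R_th ≤ 57.9 Ω

Loading drop = R_th/(R_th + R_L) ≤ 0.0210, so R_th ≤ R_L · ε/(1−ε) = 2.70 kΩ × 0.0210/0.9790 = 57.9 Ω.
(Any R1, R2 with R2/(R1+R2) = 0.258 and R1‖R2 ≤ 57.9 Ω will meet the spec.)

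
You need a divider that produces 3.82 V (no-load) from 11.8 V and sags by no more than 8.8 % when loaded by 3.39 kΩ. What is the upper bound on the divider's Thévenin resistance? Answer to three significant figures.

R_th ≤ 327 Ω

Loading drop = R_th/(R_th + R_L) ≤ 0.0880, so R_th ≤ R_L · ε/(1−ε) = 3.39 kΩ × 0.0880/0.9120 = 327 Ω.
(Any R1, R2 with R2/(R1+R2) = 0.324 and R1‖R2 ≤ 327 Ω will meet the spec.)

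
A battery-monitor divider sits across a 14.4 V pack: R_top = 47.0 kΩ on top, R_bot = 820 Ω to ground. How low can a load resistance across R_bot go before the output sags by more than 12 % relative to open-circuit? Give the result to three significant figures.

R_L(min) ≈ 5.91 kΩ

Output resistance R_th = R_top‖R_bot = (47000 × 820)/47820 = 805.9 Ω.
The fractional drop is R_th/(R_th + R_L); requiring this ≤ 0.120 gives R_L ≥ R_th(1/0.120 − 1) = 805.9 × 7.333 = 5.91 kΩ.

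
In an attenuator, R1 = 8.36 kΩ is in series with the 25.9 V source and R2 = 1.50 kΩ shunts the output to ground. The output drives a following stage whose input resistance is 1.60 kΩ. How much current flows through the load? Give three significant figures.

R2‖R_L = 0.7742 kΩ; V_out = 25.9 × 0.7742/9.134 = 2.195 V.
I_L = V_out / R_L = 2.195 / 1.60 kΩ = 1.37 mA.

I_L ≈ 1.37 mA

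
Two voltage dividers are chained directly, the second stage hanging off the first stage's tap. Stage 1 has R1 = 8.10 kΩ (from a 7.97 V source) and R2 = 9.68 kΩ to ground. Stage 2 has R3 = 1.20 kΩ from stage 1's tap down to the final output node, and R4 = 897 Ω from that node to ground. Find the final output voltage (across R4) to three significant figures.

V_out ≈ 0.598 V

Stage 2 presents R3+R4 = 2097 Ω as a load on stage 1's tap.
Stage 1's lower leg becomes R2‖(R3+R4) = 1724 Ω, so V_mid = 7.97 × 1724/9824 = 1.398 V.
Stage 2 is itself unloaded: V_out = V_mid × R4/(R3+R4) = 1.398 × 897/2097 = 0.598 V.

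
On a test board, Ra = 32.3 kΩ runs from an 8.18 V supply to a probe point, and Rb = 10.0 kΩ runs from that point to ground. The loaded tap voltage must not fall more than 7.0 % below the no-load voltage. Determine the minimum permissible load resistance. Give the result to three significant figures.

R_L(min) ≈ 101 kΩ

Output resistance R_th = Ra‖Rb = (32.3 × 10.0)/42.30 = 7.636 kΩ.
The fractional drop is R_th/(R_th + R_L); requiring this ≤ 0.0700 gives R_L ≥ R_th(1/0.0700 − 1) = 7.636 × 13.29 = 101 kΩ.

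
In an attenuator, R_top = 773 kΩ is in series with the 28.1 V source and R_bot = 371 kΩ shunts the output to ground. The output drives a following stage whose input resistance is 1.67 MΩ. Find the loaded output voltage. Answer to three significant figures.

The load sits in parallel with R_bot: R_bot‖R_L = (371 × 1670) / (371 + 1670) = 303.6 kΩ.
V_out = 28.1 × 303.6 / (773 + 303.6) = 28.1 × 303.6/1077 = 7.92 V.
(Unloaded it would have been 9.11 V.)

V_out ≈ 7.92 V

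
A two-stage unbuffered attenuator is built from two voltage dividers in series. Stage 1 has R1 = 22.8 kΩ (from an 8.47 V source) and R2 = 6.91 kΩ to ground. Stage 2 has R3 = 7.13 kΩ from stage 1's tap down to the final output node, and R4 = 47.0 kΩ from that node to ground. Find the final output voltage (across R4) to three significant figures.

Stage 2 presents R3+R4 = 54.13 kΩ as a load on stage 1's tap.
Stage 1's lower leg becomes R2‖(R3+R4) = 6.128 kΩ, so V_mid = 8.47 × 6.128/28.93 = 1.794 V.
Stage 2 is itself unloaded: V_out = V_mid × R4/(R3+R4) = 1.794 × 47.0/54.13 = 1.56 V.

V_out ≈ 1.56 V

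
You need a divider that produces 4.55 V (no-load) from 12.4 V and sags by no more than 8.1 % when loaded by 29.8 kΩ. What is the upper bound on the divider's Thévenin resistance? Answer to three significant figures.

R_th ≤ 2.63 kΩ

Loading drop = R_th/(R_th + R_L) ≤ 0.0810, so R_th ≤ R_L · ε/(1−ε) = 29.8 kΩ × 0.0810/0.9190 = 2.63 kΩ.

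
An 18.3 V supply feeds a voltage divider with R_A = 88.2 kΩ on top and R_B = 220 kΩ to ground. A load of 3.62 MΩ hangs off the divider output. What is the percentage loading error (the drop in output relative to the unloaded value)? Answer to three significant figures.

The divider's output (Thévenin) resistance is R_A‖R_B = 62.96 kΩ.
Fractional drop under load = R_th/(R_th + R_L) = 62.96 / (62.96 + 3620) = 0.01709.
So the output falls by 1.71 %.

1.71 %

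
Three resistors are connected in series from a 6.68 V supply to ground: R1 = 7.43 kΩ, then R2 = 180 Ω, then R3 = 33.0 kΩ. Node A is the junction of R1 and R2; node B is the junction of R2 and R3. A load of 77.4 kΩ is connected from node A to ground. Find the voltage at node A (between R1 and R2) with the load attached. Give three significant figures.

Below node A the series string R2+R3 = 33180 Ω sits in parallel with the 77400 Ω load: 23220 Ω.
V_A = 6.68 × 23220/(7430 + 23220) = 5.06 V.

V ≈ 5.06 V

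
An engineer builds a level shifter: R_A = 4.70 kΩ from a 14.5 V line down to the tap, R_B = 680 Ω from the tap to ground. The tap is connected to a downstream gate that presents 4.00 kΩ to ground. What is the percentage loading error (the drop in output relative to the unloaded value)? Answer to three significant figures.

The divider's output (Thévenin) resistance is R_A‖R_B = 594.1 Ω.
Fractional drop under load = R_th/(R_th + R_L) = 594.1 / (594.1 + 4000) = 0.1293.
So the output falls by 12.9 %.

12.9 %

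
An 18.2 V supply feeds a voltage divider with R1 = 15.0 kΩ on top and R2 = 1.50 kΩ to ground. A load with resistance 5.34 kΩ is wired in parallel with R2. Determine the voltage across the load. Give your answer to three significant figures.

The load sits in parallel with R2: R2‖R_L = (1.50 × 5.34) / (1.50 + 5.34) = 1.171 kΩ.
V_out = 18.2 × 1.171 / (15.0 + 1.171) = 18.2 × 1.171/16.17 = 1.32 V.
(Unloaded it would have been 1.65 V.)

V_out ≈ 1.32 V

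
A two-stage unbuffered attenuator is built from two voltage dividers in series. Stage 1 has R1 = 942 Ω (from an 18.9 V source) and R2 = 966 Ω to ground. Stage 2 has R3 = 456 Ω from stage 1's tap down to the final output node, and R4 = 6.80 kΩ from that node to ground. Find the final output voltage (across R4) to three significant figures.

Stage 2 presents R3+R4 = 7256 Ω as a load on stage 1's tap.
Stage 1's lower leg becomes R2‖(R3+R4) = 852.5 Ω, so V_mid = 18.9 × 852.5/1795 = 8.979 V.
Stage 2 is itself unloaded: V_out = V_mid × R4/(R3+R4) = 8.979 × 6800/7256 = 8.41 V.

V_out ≈ 8.41 V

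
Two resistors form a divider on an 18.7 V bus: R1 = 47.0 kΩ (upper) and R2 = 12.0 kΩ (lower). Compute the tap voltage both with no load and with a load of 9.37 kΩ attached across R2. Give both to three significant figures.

Unloaded: 3.80 V; loaded: 1.88 V

Open-circuit: V = 18.7 × 12.0/(47.0 + 12.0) = 3.80 V.
With the load, R2 becomes R2‖R_L = 5.262 kΩ, so V = 18.7 × 5.262/52.26 = 1.88 V.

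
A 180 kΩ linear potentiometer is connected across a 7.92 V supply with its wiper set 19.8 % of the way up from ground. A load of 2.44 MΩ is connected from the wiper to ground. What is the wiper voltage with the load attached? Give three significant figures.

V ≈ 1.55 V

The wiper splits the pot into (1−α)R = 144.4 kΩ above and αR = 35.64 kΩ below.
Lower section ‖ load = 35.13 kΩ.
V_wiper = 7.92 × 35.13/(144.4 + 35.13) = 1.55 V.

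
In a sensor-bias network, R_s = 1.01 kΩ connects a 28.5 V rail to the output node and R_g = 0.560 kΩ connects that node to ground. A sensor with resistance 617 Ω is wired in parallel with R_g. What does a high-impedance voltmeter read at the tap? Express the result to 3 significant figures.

The load sits in parallel with R_g: R_g‖R_L = (560 × 617) / (560 + 617) = 293.6 Ω.
V_out = 28.5 × 293.6 / (1010 + 293.6) = 28.5 × 293.6/1304 = 6.42 V.

V_out ≈ 6.42 V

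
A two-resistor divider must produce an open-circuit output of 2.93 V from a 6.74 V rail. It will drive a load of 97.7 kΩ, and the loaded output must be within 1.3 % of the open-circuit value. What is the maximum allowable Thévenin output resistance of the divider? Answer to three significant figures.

R_th ≤ 1.29 kΩ

Loading drop = R_th/(R_th + R_L) ≤ 0.0130, so R_th ≤ R_L · ε/(1−ε) = 97.7 kΩ × 0.0130/0.9870 = 1.29 kΩ.
(Any R1, R2 with R2/(R1+R2) = 0.435 and R1‖R2 ≤ 1.29 kΩ will meet the spec.)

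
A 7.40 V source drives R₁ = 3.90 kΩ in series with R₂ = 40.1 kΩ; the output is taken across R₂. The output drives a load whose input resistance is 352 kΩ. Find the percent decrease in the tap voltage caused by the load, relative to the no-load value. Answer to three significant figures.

The divider's output (Thévenin) resistance is R₁‖R₂ = 3.554 kΩ.
Fractional drop under load = R_th/(R_th + R_L) = 3.554 / (3.554 + 352) = 0.009997.
So the output falls by 1.00 %.

1.00 %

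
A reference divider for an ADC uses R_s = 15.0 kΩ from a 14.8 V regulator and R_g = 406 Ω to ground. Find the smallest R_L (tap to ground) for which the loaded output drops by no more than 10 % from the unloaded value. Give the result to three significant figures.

R_L(min) ≈ 3.56 kΩ

Output resistance R_th = R_s‖R_g = (15000 × 406)/15410 = 395.3 Ω.
The fractional drop is R_th/(R_th + R_L); requiring this ≤ 0.100 gives R_L ≥ R_th(1/0.100 − 1) = 395.3 × 9.000 = 3.56 kΩ.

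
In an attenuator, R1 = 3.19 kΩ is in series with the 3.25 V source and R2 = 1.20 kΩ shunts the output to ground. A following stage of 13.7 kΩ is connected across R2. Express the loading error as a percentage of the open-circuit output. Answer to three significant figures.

The divider's output (Thévenin) resistance is R1‖R2 = 0.8720 kΩ.
Fractional drop under load = R_th/(R_th + R_L) = 0.8720 / (0.8720 + 13.7) = 0.05984.
So the output falls by 5.98 %.

5.98 %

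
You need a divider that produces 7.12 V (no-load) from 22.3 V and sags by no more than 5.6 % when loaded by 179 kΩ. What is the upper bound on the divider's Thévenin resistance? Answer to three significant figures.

Loading drop = R_th/(R_th + R_L) ≤ 0.0560, so R_th ≤ R_L · ε/(1−ε) = 179 kΩ × 0.0560/0.9440 = 10.6 kΩ.

R_th ≤ 10.6 kΩ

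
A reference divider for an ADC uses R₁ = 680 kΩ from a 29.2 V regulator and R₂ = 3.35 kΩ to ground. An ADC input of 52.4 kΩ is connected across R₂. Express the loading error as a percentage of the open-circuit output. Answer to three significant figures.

The divider's output (Thévenin) resistance is R₁‖R₂ = 3.334 kΩ.
Fractional drop under load = R_th/(R_th + R_L) = 3.334 / (3.334 + 52.4) = 0.05981.
So the output falls by 5.98 %.

5.98 %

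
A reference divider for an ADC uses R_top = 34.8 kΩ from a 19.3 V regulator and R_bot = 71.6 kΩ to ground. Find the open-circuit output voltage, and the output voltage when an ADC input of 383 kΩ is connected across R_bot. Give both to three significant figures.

Unloaded: 13.0 V; loaded: 12.2 V

Open-circuit: V = 19.3 × 71.6/(34.8 + 71.6) = 13.0 V.
With the load, R_bot becomes R_bot‖R_L = 60.32 kΩ, so V = 19.3 × 60.32/95.12 = 12.2 V.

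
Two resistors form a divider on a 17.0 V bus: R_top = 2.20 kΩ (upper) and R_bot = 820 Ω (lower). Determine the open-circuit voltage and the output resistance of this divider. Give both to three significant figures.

V_th is the open-circuit tap voltage: 17.0 × 820/(2200 + 820) = 4.62 V.
With the supply zeroed, R_top and R_bot appear in parallel from the tap: R_th = R_top‖R_bot = (2200 × 820)/3020 = 597 Ω.

V_th = 4.62 V, R_th = 597 Ω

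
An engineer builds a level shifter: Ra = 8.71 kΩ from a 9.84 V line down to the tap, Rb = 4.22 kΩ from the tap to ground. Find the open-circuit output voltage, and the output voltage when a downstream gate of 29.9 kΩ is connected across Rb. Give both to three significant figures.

Unloaded: 3.21 V; loaded: 2.93 V

Open-circuit: V = 9.84 × 4.22/(8.71 + 4.22) = 3.21 V.
With the load, Rb becomes Rb‖R_L = 3.698 kΩ, so V = 9.84 × 3.698/12.41 = 2.93 V.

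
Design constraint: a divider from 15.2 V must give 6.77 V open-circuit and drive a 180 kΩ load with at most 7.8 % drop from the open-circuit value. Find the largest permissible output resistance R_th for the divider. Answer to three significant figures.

R_th ≤ 15.2 kΩ

Loading drop = R_th/(R_th + R_L) ≤ 0.0780, so R_th ≤ R_L · ε/(1−ε) = 180 kΩ × 0.0780/0.9220 = 15.2 kΩ.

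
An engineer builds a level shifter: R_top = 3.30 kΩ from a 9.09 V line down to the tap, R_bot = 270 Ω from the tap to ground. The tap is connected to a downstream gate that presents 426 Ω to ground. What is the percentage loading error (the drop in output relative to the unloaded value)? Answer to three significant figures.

36.9 %

Unloaded V = 9.09 × 270/3570 = 0.6875 V.
Loaded: R_bot‖R_L = 165.3 Ω, giving V = 9.09 × 165.3/3465 = 0.4335 V.
Drop = (0.6875 − 0.4335) / 0.6875 = 36.9 %.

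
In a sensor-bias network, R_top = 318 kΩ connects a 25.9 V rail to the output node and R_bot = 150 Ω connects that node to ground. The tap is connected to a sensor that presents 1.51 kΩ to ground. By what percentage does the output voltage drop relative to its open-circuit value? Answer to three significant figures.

9.03 %

The divider's output (Thévenin) resistance is R_top‖R_bot = 149.9 Ω.
Fractional drop under load = R_th/(R_th + R_L) = 149.9 / (149.9 + 1510) = 0.09032.
So the output falls by 9.03 %.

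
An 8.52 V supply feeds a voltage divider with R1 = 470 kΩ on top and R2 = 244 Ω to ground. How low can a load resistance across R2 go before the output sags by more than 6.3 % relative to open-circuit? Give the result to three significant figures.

Output resistance R_th = R1‖R2 = (470000 × 244)/470200 = 243.9 Ω.
The fractional drop is R_th/(R_th + R_L); requiring this ≤ 0.0630 gives R_L ≥ R_th(1/0.0630 − 1) = 243.9 × 14.87 = 3.63 kΩ.

R_L(min) ≈ 3.63 kΩ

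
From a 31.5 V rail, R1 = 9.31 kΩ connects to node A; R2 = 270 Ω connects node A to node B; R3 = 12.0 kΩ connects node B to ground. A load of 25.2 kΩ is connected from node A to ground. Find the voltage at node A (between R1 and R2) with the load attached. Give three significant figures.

Below node A the series string R2+R3 = 12270 Ω sits in parallel with the 25200 Ω load: 8252 Ω.
V_A = 31.5 × 8252/(9310 + 8252) = 14.8 V.

V ≈ 14.8 V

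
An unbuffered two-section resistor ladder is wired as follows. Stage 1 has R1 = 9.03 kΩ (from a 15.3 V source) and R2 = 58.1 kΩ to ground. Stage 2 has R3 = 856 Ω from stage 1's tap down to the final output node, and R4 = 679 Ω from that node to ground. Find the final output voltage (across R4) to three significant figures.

Stage 2 presents R3+R4 = 1535 Ω as a load on stage 1's tap.
Stage 1's lower leg becomes R2‖(R3+R4) = 1495 Ω, so V_mid = 15.3 × 1495/10530 = 2.174 V.
Stage 2 is itself unloaded: V_out = V_mid × R4/(R3+R4) = 2.174 × 679/1535 = 0.962 V.

V_out ≈ 0.962 V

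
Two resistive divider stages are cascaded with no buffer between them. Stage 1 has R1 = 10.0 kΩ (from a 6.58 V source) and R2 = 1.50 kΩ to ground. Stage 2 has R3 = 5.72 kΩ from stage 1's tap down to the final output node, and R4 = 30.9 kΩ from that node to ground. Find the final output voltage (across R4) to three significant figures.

Stage 2 presents R3+R4 = 36.62 kΩ as a load on stage 1's tap.
Stage 1's lower leg becomes R2‖(R3+R4) = 1.441 kΩ, so V_mid = 6.58 × 1.441/11.44 = 0.8287 V.
Stage 2 is itself unloaded: V_out = V_mid × R4/(R3+R4) = 0.8287 × 30.9/36.62 = 0.699 V.

V_out ≈ 0.699 V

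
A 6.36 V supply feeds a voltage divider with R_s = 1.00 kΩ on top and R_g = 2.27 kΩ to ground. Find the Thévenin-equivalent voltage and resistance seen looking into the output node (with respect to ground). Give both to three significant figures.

V_th = 4.42 V, R_th = 694 Ω

V_th is the open-circuit tap voltage: 6.36 × 2.27/(1.00 + 2.27) = 4.42 V.
With the supply zeroed, R_s and R_g appear in parallel from the tap: R_th = R_s‖R_g = (1.00 × 2.27)/3.270 = 694 Ω.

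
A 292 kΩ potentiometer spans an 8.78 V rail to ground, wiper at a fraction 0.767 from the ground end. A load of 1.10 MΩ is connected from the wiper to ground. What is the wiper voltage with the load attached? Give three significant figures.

The wiper splits the pot into (1−α)R = 68.04 kΩ above and αR = 224.0 kΩ below.
Lower section ‖ load = 186.1 kΩ.
V_wiper = 8.78 × 186.1/(68.04 + 186.1) = 6.43 V.

V ≈ 6.43 V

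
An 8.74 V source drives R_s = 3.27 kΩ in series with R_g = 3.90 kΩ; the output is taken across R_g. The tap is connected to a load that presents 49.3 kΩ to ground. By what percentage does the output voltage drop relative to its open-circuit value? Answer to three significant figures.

The divider's output (Thévenin) resistance is R_s‖R_g = 1.779 kΩ.
Fractional drop under load = R_th/(R_th + R_L) = 1.779 / (1.779 + 49.3) = 0.03482.
So the output falls by 3.48 %.

3.48 %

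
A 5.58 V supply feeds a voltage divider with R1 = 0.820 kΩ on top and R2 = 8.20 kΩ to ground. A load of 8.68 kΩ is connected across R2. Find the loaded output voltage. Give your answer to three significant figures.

V_out ≈ 4.67 V

The load sits in parallel with R2: R2‖R_L = (8200 × 8680) / (8200 + 8680) = 4217 Ω.
V_out = 5.58 × 4217 / (820 + 4217) = 5.58 × 4217/5037 = 4.67 V.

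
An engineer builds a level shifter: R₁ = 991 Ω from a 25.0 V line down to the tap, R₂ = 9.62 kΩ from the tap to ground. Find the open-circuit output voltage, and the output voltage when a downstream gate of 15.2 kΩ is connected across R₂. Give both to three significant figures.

Open-circuit: V = 25.0 × 9620/(991 + 9620) = 22.7 V.
With the load, R₂ becomes R₂‖R_L = 5891 Ω, so V = 25.0 × 5891/6882 = 21.4 V.

Unloaded: 22.7 V; loaded: 21.4 V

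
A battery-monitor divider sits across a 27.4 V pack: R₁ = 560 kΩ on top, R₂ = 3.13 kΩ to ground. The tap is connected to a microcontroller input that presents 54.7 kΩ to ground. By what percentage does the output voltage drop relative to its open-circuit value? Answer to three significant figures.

The divider's output (Thévenin) resistance is R₁‖R₂ = 3.113 kΩ.
Fractional drop under load = R_th/(R_th + R_L) = 3.113 / (3.113 + 54.7) = 0.05384.
So the output falls by 5.38 %.

5.38 %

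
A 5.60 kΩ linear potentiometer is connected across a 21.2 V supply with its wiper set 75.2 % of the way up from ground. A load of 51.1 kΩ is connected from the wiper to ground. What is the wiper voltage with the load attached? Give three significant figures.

V ≈ 15.6 V

The wiper splits the pot into (1−α)R = 1.389 kΩ above and αR = 4.211 kΩ below.
Lower section ‖ load = 3.891 kΩ.
V_wiper = 21.2 × 3.891/(1.389 + 3.891) = 15.6 V.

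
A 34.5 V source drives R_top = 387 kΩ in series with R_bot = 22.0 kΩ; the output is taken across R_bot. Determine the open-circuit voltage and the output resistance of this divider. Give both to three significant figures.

V_th is the open-circuit tap voltage: 34.5 × 22.0/(387 + 22.0) = 1.86 V.
With the supply zeroed, R_top and R_bot appear in parallel from the tap: R_th = R_top‖R_bot = (387 × 22.0)/409.0 = 20.8 kΩ.

V_th = 1.86 V, R_th = 20.8 kΩ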